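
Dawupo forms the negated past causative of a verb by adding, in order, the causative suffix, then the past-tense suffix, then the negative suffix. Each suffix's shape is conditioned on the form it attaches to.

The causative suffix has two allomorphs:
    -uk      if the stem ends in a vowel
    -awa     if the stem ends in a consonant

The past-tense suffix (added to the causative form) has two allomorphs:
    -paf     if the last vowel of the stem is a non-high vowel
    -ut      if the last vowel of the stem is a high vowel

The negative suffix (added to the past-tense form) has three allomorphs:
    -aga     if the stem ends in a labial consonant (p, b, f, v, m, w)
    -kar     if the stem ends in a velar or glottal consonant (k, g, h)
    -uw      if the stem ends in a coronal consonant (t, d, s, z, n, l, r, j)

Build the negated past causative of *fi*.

*fi*: final sound = /i/, a vowel → -uk → *fiuk*.
Since the last vowel of the causative form *fiuk* is /u/ (a high vowel), it takes -ut, giving *fiukut*.
The past-tense form *fiukut*: final consonant = /t/, coronal → -uw → *fiukutuw*.

fiukutuw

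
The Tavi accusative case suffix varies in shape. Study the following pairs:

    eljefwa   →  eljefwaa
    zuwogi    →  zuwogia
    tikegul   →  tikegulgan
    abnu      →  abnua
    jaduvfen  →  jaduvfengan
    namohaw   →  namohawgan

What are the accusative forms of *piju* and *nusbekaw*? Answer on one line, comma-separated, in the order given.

The alternation tracks the final sound of the stem — -gan when the stem ends in a consonant (*tikegul*, *jaduvfen*, *namohaw*); -a when the stem ends in a vowel (*eljefwa*, *zuwogi*, *abnu*).
*piju*: final sound = /u/, a vowel → -a → *pijua*.
*nusbekaw*: final sound = /w/, a consonant → -gan → *nusbekawgan*.

pijua, nusbekawgan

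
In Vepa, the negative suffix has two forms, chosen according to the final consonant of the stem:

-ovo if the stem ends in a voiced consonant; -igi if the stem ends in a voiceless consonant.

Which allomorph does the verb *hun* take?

*hun*: final consonant = /n/, voiced → -ovo.

-ovo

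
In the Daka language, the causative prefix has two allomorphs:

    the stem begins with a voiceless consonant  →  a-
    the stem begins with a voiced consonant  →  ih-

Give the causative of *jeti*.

ihjeti

*jeti* — first consonant /j/ (voiced) → ih- → *ihjeti*.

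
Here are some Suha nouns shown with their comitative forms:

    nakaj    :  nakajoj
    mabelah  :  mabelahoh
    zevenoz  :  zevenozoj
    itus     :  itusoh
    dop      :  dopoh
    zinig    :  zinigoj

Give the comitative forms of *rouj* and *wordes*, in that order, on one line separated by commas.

The alternation tracks the final consonant of the stem — -oh when the stem ends in a voiceless consonant (*mabelah*, *itus*, *dop*); -oj when the stem ends in a voiced consonant (*nakaj*, *zevenoz*, *zinig*).
The final consonant of *rouj* is /j/, which is voiced, so the suffix is -oj, giving *roujoj*.
*wordes*: final consonant = /s/, voiceless → -oh → *wordesoh*.

roujoj, wordesoh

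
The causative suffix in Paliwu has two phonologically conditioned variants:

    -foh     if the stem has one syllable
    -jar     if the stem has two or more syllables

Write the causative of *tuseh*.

With 2 syllables, *tuseh* takes -jar → *tusehjar*.

tusehjar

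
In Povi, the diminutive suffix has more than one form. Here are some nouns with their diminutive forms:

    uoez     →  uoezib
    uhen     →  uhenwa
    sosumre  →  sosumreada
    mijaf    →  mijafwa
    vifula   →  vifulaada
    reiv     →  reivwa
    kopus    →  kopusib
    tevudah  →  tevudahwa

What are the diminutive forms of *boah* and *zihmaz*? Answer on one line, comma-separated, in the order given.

boahwa, zihmazib

The alternation tracks the final sound of the stem — -ib when the stem ends in a sibilant (*uoez*, *kopus*); -wa when the stem ends in a non-sibilant consonant (*uhen*, *mijaf*, *reiv*, *tevudah*); -ada when the stem ends in a vowel (*sosumre*, *vifula*).
Since the final sound of *boah* is /h/ (a non-sibilant consonant), it takes -wa, giving *boahwa*.
*zihmaz*: final sound = /z/, a sibilant → -ib → *zihmazib*.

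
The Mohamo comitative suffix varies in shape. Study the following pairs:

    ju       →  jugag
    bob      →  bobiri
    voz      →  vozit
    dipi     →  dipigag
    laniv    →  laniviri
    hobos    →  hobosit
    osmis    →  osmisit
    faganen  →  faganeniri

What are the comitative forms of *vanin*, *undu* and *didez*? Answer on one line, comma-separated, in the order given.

The pattern is sibilance of the final sound: -it when the stem ends in a sibilant (*voz*, *hobos*, *osmis*); -iri when the stem ends in a non-sibilant consonant (*bob*, *laniv*, *faganen*); -gag when the stem ends in a vowel (*ju*, *dipi*).
*vanin* — final sound /n/ (a non-sibilant consonant) → -iri → *vaniniri*.
Since the final sound of *undu* is /u/ (a vowel), it takes -gag, giving *undugag*.
Since the final sound of *didez* is /z/ (a sibilant), it takes -it, giving *didezit*.

vaniniri, undugag, didezit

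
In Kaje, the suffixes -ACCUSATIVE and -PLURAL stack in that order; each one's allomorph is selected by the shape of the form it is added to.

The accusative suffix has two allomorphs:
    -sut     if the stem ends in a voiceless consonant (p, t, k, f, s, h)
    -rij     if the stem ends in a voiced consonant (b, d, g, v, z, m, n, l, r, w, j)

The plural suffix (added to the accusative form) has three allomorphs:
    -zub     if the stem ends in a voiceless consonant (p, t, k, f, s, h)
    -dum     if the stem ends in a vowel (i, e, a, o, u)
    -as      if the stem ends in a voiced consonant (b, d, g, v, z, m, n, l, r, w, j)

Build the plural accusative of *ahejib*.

*ahejib*: final consonant = /b/, voiced → -rij → *ahejibrij*.
The accusative form *ahejibrij* — final sound /j/ (a voiced consonant) → -as → *ahejibrijas*.

ahejibrijas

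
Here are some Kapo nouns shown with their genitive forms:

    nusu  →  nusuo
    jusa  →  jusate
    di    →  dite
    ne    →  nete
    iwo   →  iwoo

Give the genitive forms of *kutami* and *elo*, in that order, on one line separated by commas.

kutamite, eloo

The pattern is rounding harmony: -o when the last vowel of the stem is a rounded vowel (*nusu*, *iwo*); -te when the last vowel of the stem is an unrounded vowel (*jusa*, *di*, *ne*).
*kutami* — last vowel /i/ (an unrounded vowel) → -te → *kutamite*.
*elo* — last vowel /o/ (a rounded vowel) → -o → *eloo*.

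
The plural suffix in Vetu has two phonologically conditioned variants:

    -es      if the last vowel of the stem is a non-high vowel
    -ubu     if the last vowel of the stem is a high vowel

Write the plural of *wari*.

wariubu

*wari* — last vowel /i/ (a high vowel) → -ubu → *wariubu*.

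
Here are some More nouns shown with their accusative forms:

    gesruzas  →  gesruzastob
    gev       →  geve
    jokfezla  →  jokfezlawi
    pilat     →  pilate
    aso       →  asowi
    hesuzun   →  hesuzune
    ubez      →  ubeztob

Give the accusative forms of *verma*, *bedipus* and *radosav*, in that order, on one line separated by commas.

The pattern is sibilance of the final sound: -tob when the stem ends in a sibilant (*gesruzas*, *ubez*); -e when the stem ends in a non-sibilant consonant (*gev*, *pilat*, *hesuzun*); -wi when the stem ends in a vowel (*jokfezla*, *aso*).
Since the final sound of *verma* is /a/ (a vowel), it takes -wi, giving *vermawi*.
*bedipus* — final sound /s/ (a sibilant) → -tob → *bedipustob*.
*radosav*: final sound = /v/, a non-sibilant consonant → -e → *radosave*.

vermawi, bedipustob, radosave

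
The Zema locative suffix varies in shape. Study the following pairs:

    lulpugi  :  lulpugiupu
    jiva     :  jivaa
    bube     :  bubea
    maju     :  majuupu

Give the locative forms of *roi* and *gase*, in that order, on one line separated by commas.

Looking at the last vowel of each stem: -upu when the last vowel of the stem is a high vowel (*lulpugi*, *maju*); -a when the last vowel of the stem is a non-high vowel (*jiva*, *bube*).
The last vowel of *roi* is /i/, which is a high vowel, so the suffix is -upu, giving *roiupu*.
*gase*: last vowel = /e/, a non-high vowel → -a → *gasea*.

roiupu, gasea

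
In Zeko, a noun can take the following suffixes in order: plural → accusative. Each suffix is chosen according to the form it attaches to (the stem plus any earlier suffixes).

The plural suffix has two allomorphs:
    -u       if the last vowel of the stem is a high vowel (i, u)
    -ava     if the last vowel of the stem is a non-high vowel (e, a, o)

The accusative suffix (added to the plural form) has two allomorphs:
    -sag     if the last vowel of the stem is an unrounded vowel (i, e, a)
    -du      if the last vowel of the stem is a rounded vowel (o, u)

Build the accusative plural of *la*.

The last vowel of *la* is /a/, which is a non-high vowel, so the plural suffix is -ava, giving *laava*.
The last vowel of the plural form *laava* is /a/, which is an unrounded vowel, so the accusative suffix is -sag, giving *laavasag*.

laavasag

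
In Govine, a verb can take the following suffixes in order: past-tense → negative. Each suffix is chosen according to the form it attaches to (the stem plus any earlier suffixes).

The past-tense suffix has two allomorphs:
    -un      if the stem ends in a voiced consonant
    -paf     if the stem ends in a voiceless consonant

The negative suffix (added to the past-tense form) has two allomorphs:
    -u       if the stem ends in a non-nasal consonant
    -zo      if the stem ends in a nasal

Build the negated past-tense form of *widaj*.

widajunzo

*widaj* — final consonant /j/ (voiced) → -un → *widajun*.
The past-tense form *widajun* — final consonant /n/ (a nasal) → -zo → *widajunzo*.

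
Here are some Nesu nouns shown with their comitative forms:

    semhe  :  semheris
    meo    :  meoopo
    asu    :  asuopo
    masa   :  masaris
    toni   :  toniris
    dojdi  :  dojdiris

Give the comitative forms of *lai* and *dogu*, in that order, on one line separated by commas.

lairis, doguopo

Looking at the last vowel of each stem: -opo when the last vowel of the stem is a rounded vowel (*meo*, *asu*); -ris when the last vowel of the stem is an unrounded vowel (*semhe*, *masa*, *toni*, *dojdi*).
*lai*: last vowel = /i/, an unrounded vowel → -ris → *lairis*.
*dogu*: last vowel = /u/, a rounded vowel → -opo → *doguopo*.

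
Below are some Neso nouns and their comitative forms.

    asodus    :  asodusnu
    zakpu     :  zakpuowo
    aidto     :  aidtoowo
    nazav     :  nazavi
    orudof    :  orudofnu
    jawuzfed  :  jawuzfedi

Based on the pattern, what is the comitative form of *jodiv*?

Looking at the final sound of each stem: -nu when the stem ends in a voiceless consonant (*asodus*, *orudof*); -i when the stem ends in a voiced consonant (*nazav*, *jawuzfed*); -owo when the stem ends in a vowel (*zakpu*, *aidto*).
*jodiv*: final sound = /v/, a voiced consonant → -i → *jodivi*.

jodivi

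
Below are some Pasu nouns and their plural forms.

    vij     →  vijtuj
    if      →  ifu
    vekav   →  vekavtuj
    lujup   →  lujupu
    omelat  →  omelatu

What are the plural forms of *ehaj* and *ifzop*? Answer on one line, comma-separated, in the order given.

The pattern is voicing of the final consonant: -u when the stem ends in a voiceless consonant (*if*, *lujup*, *omelat*); -tuj when the stem ends in a voiced consonant (*vij*, *vekav*).
*ehaj*: final consonant = /j/, voiced → -tuj → *ehajtuj*.
The final consonant of *ifzop* is /p/, which is voiceless, so the suffix is -u, giving *ifzopu*.

ehajtuj, ifzopu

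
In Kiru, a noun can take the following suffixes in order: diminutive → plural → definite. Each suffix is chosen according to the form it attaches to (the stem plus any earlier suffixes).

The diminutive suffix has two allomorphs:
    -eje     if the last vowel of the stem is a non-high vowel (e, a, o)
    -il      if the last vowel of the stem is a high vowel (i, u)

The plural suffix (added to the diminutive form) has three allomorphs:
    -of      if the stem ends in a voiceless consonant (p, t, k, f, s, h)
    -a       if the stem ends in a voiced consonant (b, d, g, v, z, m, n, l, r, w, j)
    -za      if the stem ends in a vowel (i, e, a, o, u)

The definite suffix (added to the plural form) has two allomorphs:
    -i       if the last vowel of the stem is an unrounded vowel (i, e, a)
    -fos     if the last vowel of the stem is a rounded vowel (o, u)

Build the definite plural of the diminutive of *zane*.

The last vowel of *zane* is /e/, which is a non-high vowel, so the diminutive suffix is -eje, giving *zaneeje*.
The diminutive form *zaneeje*: final sound = /e/, a vowel → -za → *zaneejeza*.
Since the last vowel of the plural form *zaneejeza* is /a/ (an unrounded vowel), it takes -i, giving *zaneejezai*.

zaneejezai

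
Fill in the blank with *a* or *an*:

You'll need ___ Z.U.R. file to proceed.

The indefinite article is chosen by the initial *sound* of the following word, not its spelling.
The initialism *Z.U.R.* is read letter by letter; the first letter, Z, is pronounced /ziː/, which begins with a consonant sound.
So the article is *a*: You'll need a Z.U.R. file to proceed.

a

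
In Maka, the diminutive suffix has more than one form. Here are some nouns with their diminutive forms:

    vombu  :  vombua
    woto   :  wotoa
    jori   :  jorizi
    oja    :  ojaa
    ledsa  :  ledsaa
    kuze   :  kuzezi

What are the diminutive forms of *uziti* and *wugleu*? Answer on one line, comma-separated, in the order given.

uzitizi, wugleua

The suffix is conditioned by the last vowel: -zi when the last vowel of the stem is a front vowel (*jori*, *kuze*); -a when the last vowel of the stem is a back vowel (*vombu*, *woto*, *oja*, *ledsa*).
The last vowel of *uziti* is /i/, which is a front vowel, so the suffix is -zi, giving *uzitizi*.
The last vowel of *wugleu* is /u/, which is a back vowel, so the suffix is -a, giving *wugleua*.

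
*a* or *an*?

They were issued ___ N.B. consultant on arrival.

The indefinite article is chosen by the initial *sound* of the following word, not its spelling.
The initialism *N.B.* is read letter by letter; the first letter, N, is pronounced /ɛn/, which begins with a vowel sound.
So the article is *an*: They were issued an N.B. consultant on arrival.

an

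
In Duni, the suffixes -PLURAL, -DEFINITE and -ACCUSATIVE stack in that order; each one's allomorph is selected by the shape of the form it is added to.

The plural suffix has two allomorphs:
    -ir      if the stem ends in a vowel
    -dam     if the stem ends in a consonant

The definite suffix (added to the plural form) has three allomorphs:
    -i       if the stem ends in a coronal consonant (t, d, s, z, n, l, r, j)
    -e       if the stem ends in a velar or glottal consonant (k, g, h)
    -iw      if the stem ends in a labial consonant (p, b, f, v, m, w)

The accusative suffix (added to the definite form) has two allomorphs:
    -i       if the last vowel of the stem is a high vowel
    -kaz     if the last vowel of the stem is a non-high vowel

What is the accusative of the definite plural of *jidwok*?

jidwokdamiwi

Since the final sound of *jidwok* is /k/ (a consonant), it takes -dam, giving *jidwokdam*.
The plural form *jidwokdam*: final consonant = /m/, labial → -iw → *jidwokdamiw*.
Since the last vowel of the definite form *jidwokdamiw* is /i/ (a high vowel), it takes -i, giving *jidwokdamiwi*.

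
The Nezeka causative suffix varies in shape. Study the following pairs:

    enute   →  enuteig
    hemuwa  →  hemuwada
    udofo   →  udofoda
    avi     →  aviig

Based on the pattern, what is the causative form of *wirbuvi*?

wirbuviig

The suffix is conditioned by the last vowel: -ig when the last vowel of the stem is a front vowel (*enute*, *avi*); -da when the last vowel of the stem is a back vowel (*hemuwa*, *udofo*).
Since the last vowel of *wirbuvi* is /i/ (a front vowel), it takes -ig, giving *wirbuviig*.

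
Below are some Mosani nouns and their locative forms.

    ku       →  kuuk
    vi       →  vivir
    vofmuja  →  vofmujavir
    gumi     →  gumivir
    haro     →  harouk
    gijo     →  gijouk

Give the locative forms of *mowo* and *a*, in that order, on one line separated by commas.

mowouk, avir

The pattern is rounding harmony: -uk when the last vowel of the stem is a rounded vowel (*ku*, *haro*, *gijo*); -vir when the last vowel of the stem is an unrounded vowel (*vi*, *vofmuja*, *gumi*).
Since the last vowel of *mowo* is /o/ (a rounded vowel), it takes -uk, giving *mowouk*.
Since the last vowel of *a* is /a/ (an unrounded vowel), it takes -vir, giving *avir*.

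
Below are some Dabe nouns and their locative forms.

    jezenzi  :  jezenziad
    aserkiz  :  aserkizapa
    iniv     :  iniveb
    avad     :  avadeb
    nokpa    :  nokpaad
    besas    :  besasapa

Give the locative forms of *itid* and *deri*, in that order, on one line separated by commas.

itideb, deriad

The pattern is sibilance of the final sound: -apa when the stem ends in a sibilant (*aserkiz*, *besas*); -eb when the stem ends in a non-sibilant consonant (*iniv*, *avad*); -ad when the stem ends in a vowel (*jezenzi*, *nokpa*).
*itid* — final sound /d/ (a non-sibilant consonant) → -eb → *itideb*.
Since the final sound of *deri* is /i/ (a vowel), it takes -ad, giving *deriad*.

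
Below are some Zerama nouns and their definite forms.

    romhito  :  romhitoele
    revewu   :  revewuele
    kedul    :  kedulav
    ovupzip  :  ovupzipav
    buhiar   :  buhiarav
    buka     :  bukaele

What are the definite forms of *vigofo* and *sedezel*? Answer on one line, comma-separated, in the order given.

The alternation tracks the final sound of the stem — -av when the stem ends in a consonant (*kedul*, *ovupzip*, *buhiar*); -ele when the stem ends in a vowel (*romhito*, *revewu*, *buka*).
*vigofo*: final sound = /o/, a vowel → -ele → *vigofoele*.
The final sound of *sedezel* is /l/, which is a consonant, so the suffix is -av, giving *sedezelav*.

vigofoele, sedezelav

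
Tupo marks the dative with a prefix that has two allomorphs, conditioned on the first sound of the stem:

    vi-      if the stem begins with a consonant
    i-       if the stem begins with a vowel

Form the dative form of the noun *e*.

ie

*e* — first sound /e/ (a vowel) → i- → *ie*.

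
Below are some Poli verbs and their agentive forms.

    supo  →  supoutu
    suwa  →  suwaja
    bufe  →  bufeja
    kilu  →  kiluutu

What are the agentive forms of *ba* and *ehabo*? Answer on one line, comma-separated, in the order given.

Looking at the last vowel of each stem: -utu when the last vowel of the stem is a rounded vowel (*supo*, *kilu*); -ja when the last vowel of the stem is an unrounded vowel (*suwa*, *bufe*).
Since the last vowel of *ba* is /a/ (an unrounded vowel), it takes -ja, giving *baja*.
*ehabo* — last vowel /o/ (a rounded vowel) → -utu → *ehaboutu*.

baja, ehaboutu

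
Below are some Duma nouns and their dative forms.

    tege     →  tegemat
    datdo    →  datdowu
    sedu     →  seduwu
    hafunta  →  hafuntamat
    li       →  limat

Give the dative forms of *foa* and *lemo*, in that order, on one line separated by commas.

Looking at the last vowel of each stem: -wu when the last vowel of the stem is a rounded vowel (*datdo*, *sedu*); -mat when the last vowel of the stem is an unrounded vowel (*tege*, *hafunta*, *li*).
*foa*: last vowel = /a/, an unrounded vowel → -mat → *foamat*.
Since the last vowel of *lemo* is /o/ (a rounded vowel), it takes -wu, giving *lemowu*.

foamat, lemowu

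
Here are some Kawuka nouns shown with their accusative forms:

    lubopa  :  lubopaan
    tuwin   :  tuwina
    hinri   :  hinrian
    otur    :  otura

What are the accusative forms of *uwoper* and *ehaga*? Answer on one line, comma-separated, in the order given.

Looking at the final sound of each stem: -a when the stem ends in a consonant (*tuwin*, *otur*); -an when the stem ends in a vowel (*lubopa*, *hinri*).
*uwoper* — final sound /r/ (a consonant) → -a → *uwopera*.
The final sound of *ehaga* is /a/, which is a vowel, so the suffix is -an, giving *ehagaan*.

uwopera, ehagaan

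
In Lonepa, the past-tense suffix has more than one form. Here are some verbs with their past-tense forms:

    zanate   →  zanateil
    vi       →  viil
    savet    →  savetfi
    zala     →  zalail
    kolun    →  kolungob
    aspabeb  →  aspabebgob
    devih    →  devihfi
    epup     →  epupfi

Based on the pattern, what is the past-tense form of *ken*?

kengob

The alternation tracks the final sound of the stem — -fi when the stem ends in a voiceless consonant (*savet*, *devih*, *epup*); -gob when the stem ends in a voiced consonant (*kolun*, *aspabeb*); -il when the stem ends in a vowel (*zanate*, *vi*, *zala*).
*ken*: final sound = /n/, a voiced consonant → -gob → *kengob*.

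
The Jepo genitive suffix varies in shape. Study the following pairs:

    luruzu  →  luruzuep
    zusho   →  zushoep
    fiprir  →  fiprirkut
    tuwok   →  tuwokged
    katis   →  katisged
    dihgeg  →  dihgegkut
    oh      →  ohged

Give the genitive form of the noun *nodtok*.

The pattern is voicing of the final sound: -ged when the stem ends in a voiceless consonant (*tuwok*, *katis*, *oh*); -kut when the stem ends in a voiced consonant (*fiprir*, *dihgeg*); -ep when the stem ends in a vowel (*luruzu*, *zusho*).
*nodtok*: final sound = /k/, a voiceless consonant → -ged → *nodtokged*.

nodtokged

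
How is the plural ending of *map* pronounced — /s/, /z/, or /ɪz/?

/s/

The stem *map* ends in a voiceless non-sibilant consonant.
The plural suffix surfaces as /ɪz/ after sibilants, /s/ after other voiceless consonants, and /z/ after other voiced sounds.
So the plural -s on *map* is pronounced /s/.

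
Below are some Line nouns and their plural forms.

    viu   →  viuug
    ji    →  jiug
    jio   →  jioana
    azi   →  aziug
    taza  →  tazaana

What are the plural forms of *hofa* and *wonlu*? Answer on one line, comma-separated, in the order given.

hofaana, wonluug

The pattern is height harmony: -ug when the last vowel of the stem is a high vowel (*viu*, *ji*, *azi*); -ana when the last vowel of the stem is a non-high vowel (*jio*, *taza*).
*hofa*: last vowel = /a/, a non-high vowel → -ana → *hofaana*.
*wonlu* — last vowel /u/ (a high vowel) → -ug → *wonluug*.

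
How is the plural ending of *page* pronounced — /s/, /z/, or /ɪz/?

/ɪz/

The stem *page* ends in a sibilant (/s, z, ʃ, ʒ, tʃ, dʒ/).
The plural suffix surfaces as /ɪz/ after sibilants, /s/ after other voiceless consonants, and /z/ after other voiced sounds.
So the plural -s on *page* is pronounced /ɪz/.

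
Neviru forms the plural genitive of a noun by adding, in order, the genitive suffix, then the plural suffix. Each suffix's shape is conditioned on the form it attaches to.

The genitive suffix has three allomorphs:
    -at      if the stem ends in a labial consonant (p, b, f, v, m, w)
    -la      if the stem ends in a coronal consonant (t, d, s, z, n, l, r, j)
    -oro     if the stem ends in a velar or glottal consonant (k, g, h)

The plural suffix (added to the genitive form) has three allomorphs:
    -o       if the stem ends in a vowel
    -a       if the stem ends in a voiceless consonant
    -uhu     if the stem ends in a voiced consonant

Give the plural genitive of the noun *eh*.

ehoroo

The final consonant of *eh* is /h/, which is velar/glottal, so the genitive suffix is -oro, giving *ehoro*.
The genitive form *ehoro*: final sound = /o/, a vowel → -o → *ehoroo*.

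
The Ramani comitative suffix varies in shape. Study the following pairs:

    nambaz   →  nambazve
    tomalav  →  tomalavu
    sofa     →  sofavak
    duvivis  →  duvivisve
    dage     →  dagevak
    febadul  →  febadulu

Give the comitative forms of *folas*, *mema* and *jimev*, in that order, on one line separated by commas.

folasve, memavak, jimevu

The pattern is sibilance of the final sound: -ve when the stem ends in a sibilant (*nambaz*, *duvivis*); -u when the stem ends in a non-sibilant consonant (*tomalav*, *febadul*); -vak when the stem ends in a vowel (*sofa*, *dage*).
*folas*: final sound = /s/, a sibilant → -ve → *folasve*.
The final sound of *mema* is /a/, which is a vowel, so the suffix is -vak, giving *memavak*.
*jimev*: final sound = /v/, a non-sibilant consonant → -u → *jimevu*.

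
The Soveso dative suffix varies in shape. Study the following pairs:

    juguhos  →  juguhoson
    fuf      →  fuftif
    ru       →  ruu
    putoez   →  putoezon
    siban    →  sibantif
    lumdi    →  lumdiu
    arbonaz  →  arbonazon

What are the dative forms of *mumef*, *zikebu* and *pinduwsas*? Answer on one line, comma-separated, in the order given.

The suffix is conditioned by the final sound: -on when the stem ends in a sibilant (*juguhos*, *putoez*, *arbonaz*); -tif when the stem ends in a non-sibilant consonant (*fuf*, *siban*); -u when the stem ends in a vowel (*ru*, *lumdi*).
*mumef* — final sound /f/ (a non-sibilant consonant) → -tif → *mumeftif*.
The final sound of *zikebu* is /u/, which is a vowel, so the suffix is -u, giving *zikebuu*.
*pinduwsas*: final sound = /s/, a sibilant → -on → *pinduwsason*.

mumeftif, zikebuu, pinduwsason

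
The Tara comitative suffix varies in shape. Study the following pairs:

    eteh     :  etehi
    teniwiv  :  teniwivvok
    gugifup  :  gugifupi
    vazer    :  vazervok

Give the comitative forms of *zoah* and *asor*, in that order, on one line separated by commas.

zoahi, asorvok

Looking at the final consonant of each stem: -i when the stem ends in a voiceless consonant (*eteh*, *gugifup*); -vok when the stem ends in a voiced consonant (*teniwiv*, *vazer*).
*zoah* — final consonant /h/ (voiceless) → -i → *zoahi*.
Since the final consonant of *asor* is /r/ (voiced), it takes -vok, giving *asorvok*.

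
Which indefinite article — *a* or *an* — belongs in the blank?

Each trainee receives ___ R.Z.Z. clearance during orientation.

an

The indefinite article is chosen by the initial *sound* of the following word, not its spelling.
The initialism *R.Z.Z.* is read letter by letter; the first letter, R, is pronounced /ɑr/, which begins with a vowel sound.
So the article is *an*: Each trainee receives an R.Z.Z. clearance during orientation.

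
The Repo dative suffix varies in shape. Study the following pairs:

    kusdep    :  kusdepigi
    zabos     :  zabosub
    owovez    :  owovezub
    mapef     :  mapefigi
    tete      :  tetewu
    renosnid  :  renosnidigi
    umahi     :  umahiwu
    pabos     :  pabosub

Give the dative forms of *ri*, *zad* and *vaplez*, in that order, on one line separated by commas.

riwu, zadigi, vaplezub

The suffix is conditioned by the final sound: -ub when the stem ends in a sibilant (*zabos*, *owovez*, *pabos*); -igi when the stem ends in a non-sibilant consonant (*kusdep*, *mapef*, *renosnid*); -wu when the stem ends in a vowel (*tete*, *umahi*).
The final sound of *ri* is /i/, which is a vowel, so the suffix is -wu, giving *riwu*.
Since the final sound of *zad* is /d/ (a non-sibilant consonant), it takes -igi, giving *zadigi*.
*vaplez* — final sound /z/ (a sibilant) → -ub → *vaplezub*.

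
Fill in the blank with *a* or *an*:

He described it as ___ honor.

an

The indefinite article is chosen by the initial *sound* of the following word, not its spelling.
*honor* begins with the sound /ɒ/ (silent h) — a vowel sound.
So the article is *an*: He described it as an honor.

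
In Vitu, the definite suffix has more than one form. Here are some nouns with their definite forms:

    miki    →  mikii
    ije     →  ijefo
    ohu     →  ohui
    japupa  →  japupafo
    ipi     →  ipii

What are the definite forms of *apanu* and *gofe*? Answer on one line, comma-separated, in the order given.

The alternation tracks the last vowel of the stem — -i when the last vowel of the stem is a high vowel (*miki*, *ohu*, *ipi*); -fo when the last vowel of the stem is a non-high vowel (*ije*, *japupa*).
*apanu*: last vowel = /u/, a high vowel → -i → *apanui*.
*gofe*: last vowel = /e/, a non-high vowel → -fo → *gofefo*.

apanui, gofefo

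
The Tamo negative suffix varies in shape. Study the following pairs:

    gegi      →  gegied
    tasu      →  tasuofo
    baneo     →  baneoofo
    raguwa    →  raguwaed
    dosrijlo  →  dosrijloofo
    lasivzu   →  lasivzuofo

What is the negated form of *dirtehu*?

dirtehuofo

The pattern is rounding harmony: -ofo when the last vowel of the stem is a rounded vowel (*tasu*, *baneo*, *dosrijlo*, *lasivzu*); -ed when the last vowel of the stem is an unrounded vowel (*gegi*, *raguwa*).
*dirtehu* — last vowel /u/ (a rounded vowel) → -ofo → *dirtehuofo*.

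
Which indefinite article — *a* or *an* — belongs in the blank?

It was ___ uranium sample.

a

The indefinite article is chosen by the initial *sound* of the following word, not its spelling.
*uranium* begins with the sound /jʊ/ (u pronounced /jʊ/) — a consonant sound.
So the article is *a*: It was a uranium sample.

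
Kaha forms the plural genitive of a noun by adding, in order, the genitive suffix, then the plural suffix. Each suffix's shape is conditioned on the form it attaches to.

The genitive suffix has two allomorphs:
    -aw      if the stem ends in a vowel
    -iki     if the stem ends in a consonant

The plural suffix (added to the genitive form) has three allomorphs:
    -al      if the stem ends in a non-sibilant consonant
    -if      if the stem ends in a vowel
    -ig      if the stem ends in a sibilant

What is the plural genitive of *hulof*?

The final sound of *hulof* is /f/, which is a consonant, so the genitive suffix is -iki, giving *hulofiki*.
The final sound of the genitive form *hulofiki* is /i/, which is a vowel, so the plural suffix is -if, giving *hulofikiif*.

hulofikiif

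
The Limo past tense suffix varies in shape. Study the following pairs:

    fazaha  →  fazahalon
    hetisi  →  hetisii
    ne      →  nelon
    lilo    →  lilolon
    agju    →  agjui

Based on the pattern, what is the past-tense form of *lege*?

Looking at the last vowel of each stem: -i when the last vowel of the stem is a high vowel (*hetisi*, *agju*); -lon when the last vowel of the stem is a non-high vowel (*fazaha*, *ne*, *lilo*).
*lege* — last vowel /e/ (a non-high vowel) → -lon → *legelon*.

legelon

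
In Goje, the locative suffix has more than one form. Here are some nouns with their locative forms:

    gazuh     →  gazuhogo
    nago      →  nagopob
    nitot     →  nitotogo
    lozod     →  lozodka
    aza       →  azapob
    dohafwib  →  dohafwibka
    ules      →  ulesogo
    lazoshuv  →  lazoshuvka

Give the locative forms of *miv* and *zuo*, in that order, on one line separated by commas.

The alternation tracks the final sound of the stem — -ogo when the stem ends in a voiceless consonant (*gazuh*, *nitot*, *ules*); -ka when the stem ends in a voiced consonant (*lozod*, *dohafwib*, *lazoshuv*); -pob when the stem ends in a vowel (*nago*, *aza*).
*miv* — final sound /v/ (a voiced consonant) → -ka → *mivka*.
Since the final sound of *zuo* is /o/ (a vowel), it takes -pob, giving *zuopob*.

mivka, zuopob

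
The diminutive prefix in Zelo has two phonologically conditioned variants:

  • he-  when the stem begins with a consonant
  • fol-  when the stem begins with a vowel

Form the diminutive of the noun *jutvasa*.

Since the first sound of *jutvasa* is /j/ (a consonant), it takes he-, giving *hejutvasa*.

hejutvasa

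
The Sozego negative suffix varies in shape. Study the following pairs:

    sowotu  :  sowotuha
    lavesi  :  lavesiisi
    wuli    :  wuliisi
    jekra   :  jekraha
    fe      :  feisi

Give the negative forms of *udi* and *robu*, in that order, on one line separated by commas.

The suffix is conditioned by the last vowel: -isi when the last vowel of the stem is a front vowel (*lavesi*, *wuli*, *fe*); -ha when the last vowel of the stem is a back vowel (*sowotu*, *jekra*).
The last vowel of *udi* is /i/, which is a front vowel, so the suffix is -isi, giving *udiisi*.
*robu* — last vowel /u/ (a back vowel) → -ha → *robuha*.

udiisi, robuha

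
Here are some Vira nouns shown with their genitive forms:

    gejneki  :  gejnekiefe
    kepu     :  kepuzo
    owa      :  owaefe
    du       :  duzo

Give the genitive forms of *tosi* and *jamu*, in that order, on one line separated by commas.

tosiefe, jamuzo

The suffix is conditioned by the last vowel: -zo when the last vowel of the stem is a rounded vowel (*kepu*, *du*); -efe when the last vowel of the stem is an unrounded vowel (*gejneki*, *owa*).
*tosi* — last vowel /i/ (an unrounded vowel) → -efe → *tosiefe*.
*jamu*: last vowel = /u/, a rounded vowel → -zo → *jamuzo*.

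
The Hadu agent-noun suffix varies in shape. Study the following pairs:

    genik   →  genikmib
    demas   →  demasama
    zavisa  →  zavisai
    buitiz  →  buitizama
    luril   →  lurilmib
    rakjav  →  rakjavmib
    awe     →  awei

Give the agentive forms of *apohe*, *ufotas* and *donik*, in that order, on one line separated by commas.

The alternation tracks the final sound of the stem — -ama when the stem ends in a sibilant (*demas*, *buitiz*); -mib when the stem ends in a non-sibilant consonant (*genik*, *luril*, *rakjav*); -i when the stem ends in a vowel (*zavisa*, *awe*).
The final sound of *apohe* is /e/, which is a vowel, so the suffix is -i, giving *apohei*.
The final sound of *ufotas* is /s/, which is a sibilant, so the suffix is -ama, giving *ufotasama*.
The final sound of *donik* is /k/, which is a non-sibilant consonant, so the suffix is -mib, giving *donikmib*.

apohei, ufotasama, donikmib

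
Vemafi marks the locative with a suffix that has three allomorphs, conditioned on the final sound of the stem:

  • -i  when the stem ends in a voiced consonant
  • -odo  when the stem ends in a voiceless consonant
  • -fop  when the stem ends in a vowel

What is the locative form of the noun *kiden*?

kideni

Since the final sound of *kiden* is /n/ (a voiced consonant), it takes -i, giving *kideni*.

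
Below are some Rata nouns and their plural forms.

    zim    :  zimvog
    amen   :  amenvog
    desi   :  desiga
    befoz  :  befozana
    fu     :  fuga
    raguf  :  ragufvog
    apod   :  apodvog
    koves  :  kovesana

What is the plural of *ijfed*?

ijfedvog

The pattern is sibilance of the final sound: -ana when the stem ends in a sibilant (*befoz*, *koves*); -vog when the stem ends in a non-sibilant consonant (*zim*, *amen*, *raguf*, *apod*); -ga when the stem ends in a vowel (*desi*, *fu*).
The final sound of *ijfed* is /d/, which is a non-sibilant consonant, so the suffix is -vog, giving *ijfedvog*.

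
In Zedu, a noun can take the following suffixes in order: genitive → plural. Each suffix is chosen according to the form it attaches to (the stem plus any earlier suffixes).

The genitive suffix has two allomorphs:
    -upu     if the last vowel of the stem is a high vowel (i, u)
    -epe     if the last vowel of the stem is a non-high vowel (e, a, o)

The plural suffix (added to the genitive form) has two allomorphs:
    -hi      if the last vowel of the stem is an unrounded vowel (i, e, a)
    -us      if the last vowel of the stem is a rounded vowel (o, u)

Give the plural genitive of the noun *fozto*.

The last vowel of *fozto* is /o/, which is a non-high vowel, so the genitive suffix is -epe, giving *foztoepe*.
Since the last vowel of the genitive form *foztoepe* is /e/ (an unrounded vowel), it takes -hi, giving *foztoepehi*.

foztoepehi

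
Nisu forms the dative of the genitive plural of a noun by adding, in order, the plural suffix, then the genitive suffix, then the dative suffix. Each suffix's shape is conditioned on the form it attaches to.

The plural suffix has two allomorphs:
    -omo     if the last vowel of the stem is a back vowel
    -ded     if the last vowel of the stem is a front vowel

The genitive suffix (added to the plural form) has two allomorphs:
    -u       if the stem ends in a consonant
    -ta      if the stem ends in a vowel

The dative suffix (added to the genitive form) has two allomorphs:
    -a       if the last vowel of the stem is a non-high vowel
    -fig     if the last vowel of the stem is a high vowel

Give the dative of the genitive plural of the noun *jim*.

Since the last vowel of *jim* is /i/ (a front vowel), it takes -ded, giving *jimded*.
The final sound of the plural form *jimded* is /d/, which is a consonant, so the genitive suffix is -u, giving *jimdedu*.
Since the last vowel of the genitive form *jimdedu* is /u/ (a high vowel), it takes -fig, giving *jimdedufig*.

jimdedufig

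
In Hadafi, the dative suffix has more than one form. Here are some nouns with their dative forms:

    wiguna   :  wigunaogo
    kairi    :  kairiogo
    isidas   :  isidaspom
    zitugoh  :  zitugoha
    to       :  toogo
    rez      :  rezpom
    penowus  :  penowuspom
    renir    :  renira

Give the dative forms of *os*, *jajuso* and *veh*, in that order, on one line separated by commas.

The suffix is conditioned by the final sound: -pom when the stem ends in a sibilant (*isidas*, *rez*, *penowus*); -a when the stem ends in a non-sibilant consonant (*zitugoh*, *renir*); -ogo when the stem ends in a vowel (*wiguna*, *kairi*, *to*).
*os* — final sound /s/ (a sibilant) → -pom → *ospom*.
*jajuso* — final sound /o/ (a vowel) → -ogo → *jajusoogo*.
The final sound of *veh* is /h/, which is a non-sibilant consonant, so the suffix is -a, giving *veha*.

ospom, jajusoogo, veha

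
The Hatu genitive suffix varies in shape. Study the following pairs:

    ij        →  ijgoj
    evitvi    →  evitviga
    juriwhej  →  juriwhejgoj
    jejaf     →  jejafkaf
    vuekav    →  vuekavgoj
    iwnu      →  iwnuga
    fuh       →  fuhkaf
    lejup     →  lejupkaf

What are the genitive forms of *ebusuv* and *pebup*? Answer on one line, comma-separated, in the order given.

The suffix is conditioned by the final sound: -kaf when the stem ends in a voiceless consonant (*jejaf*, *fuh*, *lejup*); -goj when the stem ends in a voiced consonant (*ij*, *juriwhej*, *vuekav*); -ga when the stem ends in a vowel (*evitvi*, *iwnu*).
*ebusuv* — final sound /v/ (a voiced consonant) → -goj → *ebusuvgoj*.
The final sound of *pebup* is /p/, which is a voiceless consonant, so the suffix is -kaf, giving *pebupkaf*.

ebusuvgoj, pebupkaf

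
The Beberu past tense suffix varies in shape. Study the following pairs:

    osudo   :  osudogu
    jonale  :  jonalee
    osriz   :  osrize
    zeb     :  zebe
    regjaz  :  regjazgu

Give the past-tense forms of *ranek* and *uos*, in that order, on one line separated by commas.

Looking at the last vowel of each stem: -e when the last vowel of the stem is a front vowel (*jonale*, *osriz*, *zeb*); -gu when the last vowel of the stem is a back vowel (*osudo*, *regjaz*).
Since the last vowel of *ranek* is /e/ (a front vowel), it takes -e, giving *raneke*.
*uos*: last vowel = /o/, a back vowel → -gu → *uosgu*.

raneke, uosgu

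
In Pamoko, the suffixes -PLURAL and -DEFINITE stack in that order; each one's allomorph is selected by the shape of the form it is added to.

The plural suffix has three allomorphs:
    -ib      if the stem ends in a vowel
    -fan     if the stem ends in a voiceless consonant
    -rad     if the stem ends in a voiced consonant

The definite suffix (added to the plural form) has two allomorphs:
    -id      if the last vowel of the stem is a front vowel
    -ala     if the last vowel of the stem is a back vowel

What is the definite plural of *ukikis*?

Since the final sound of *ukikis* is /s/ (a voiceless consonant), it takes -fan, giving *ukikisfan*.
The plural form *ukikisfan*: last vowel = /a/, a back vowel → -ala → *ukikisfanala*.

ukikisfanala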